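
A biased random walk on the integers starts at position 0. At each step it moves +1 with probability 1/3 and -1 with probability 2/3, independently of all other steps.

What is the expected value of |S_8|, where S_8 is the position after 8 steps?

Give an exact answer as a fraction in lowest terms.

Answer: 20392/6561

Derivation:
S_8 takes values m ≡ 0 (mod 2) with |m| ≤ 8; P(S_8=m) = C(8,(8+m)/2) · (1/3)^((8+m)/2) · (2/3)^((8-m)/2).
Distribution: P(S=-8)=256/6561, P(S=-6)=1024/6561, P(S=-4)=1792/6561, P(S=-2)=1792/6561, P(S=0)=1120/6561, P(S=2)=448/6561, P(S=4)=112/6561, P(S=6)=16/6561, P(S=8)=1/6561
E[|S_8|] = Σ_m |m|·P(S_8=m) = 20392/6561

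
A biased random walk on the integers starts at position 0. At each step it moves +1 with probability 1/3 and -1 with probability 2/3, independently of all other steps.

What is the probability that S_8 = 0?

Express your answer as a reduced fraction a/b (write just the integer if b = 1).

To be at 0 after 8 steps: need exactly 4 steps of +1 and 4 of -1.
Number of such sequences: C(8,4) = 70
Each has probability (1/3)^4 · (2/3)^4 = 16/6561
P = 70 · 16/6561 = 1120/6561

Answer: 1120/6561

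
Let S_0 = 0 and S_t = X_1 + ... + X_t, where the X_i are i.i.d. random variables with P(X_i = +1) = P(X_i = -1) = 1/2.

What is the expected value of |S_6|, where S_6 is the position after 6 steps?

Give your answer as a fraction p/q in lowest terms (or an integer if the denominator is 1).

Answer: 15/8

Derivation:
S_6 takes values m ≡ 0 (mod 2) with |m| ≤ 6; P(S_6=m) = C(6,(6+m)/2)/2^6.
Total paths: 2^6 = 64
Distribution: P(S=-6)=1/64, P(S=-4)=6/64, P(S=-2)=15/64, P(S=0)=20/64, P(S=2)=15/64, P(S=4)=6/64, P(S=6)=1/64
E[|S_6|] = Σ_m |m|·P(S_6=m) = 120/64 = 15/8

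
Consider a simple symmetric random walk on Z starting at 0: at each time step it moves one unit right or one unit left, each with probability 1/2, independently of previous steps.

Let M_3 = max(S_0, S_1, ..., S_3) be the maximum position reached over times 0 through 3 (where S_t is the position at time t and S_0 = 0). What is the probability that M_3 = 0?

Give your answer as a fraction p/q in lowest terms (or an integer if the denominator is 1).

Let M_3 = max(S_0,...,S_3). Use the reflection principle: for j ≥ 1, #{paths with M_3 ≥ j} = #{S_3 ≥ j} + #{S_3 ≥ j+1}.
P(M_3 ≥ 0) = 1 since S_0 = 0, so #{M_3 ≥ 0} = 8.
#{M_3 ≥ 1} = #{S_3 ≥ 1} + #{S_3 ≥ 2} = 4 + 1 = 5.
#{M_3 = 0} = 8 - 5 = 3.
P(M_3 = 0) = 3/8 = 3/8

Answer: 3/8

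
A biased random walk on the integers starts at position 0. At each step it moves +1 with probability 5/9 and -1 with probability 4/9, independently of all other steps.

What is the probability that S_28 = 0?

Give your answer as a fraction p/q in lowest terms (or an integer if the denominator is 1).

Answer: 2434334720000000000000000/19383245667680019896796723

Derivation:
To be at 0 after 28 steps: need exactly 14 steps of +1 and 14 of -1.
Number of such sequences: C(28,14) = 40116600
Each has probability (5/9)^14 · (4/9)^14 = 1638400000000000000/523347633027360537213511521
P = 40116600 · 1638400000000000000/523347633027360537213511521 = 2434334720000000000000000/19383245667680019896796723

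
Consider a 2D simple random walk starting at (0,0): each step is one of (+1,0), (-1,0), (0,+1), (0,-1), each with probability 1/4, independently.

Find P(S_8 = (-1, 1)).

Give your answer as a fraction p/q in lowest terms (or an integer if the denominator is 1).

Let h be the number of horizontal steps (so 8-h are vertical). To end at (-1,1) need (h-1)/2 right-steps and ((8-h)+1)/2 up-steps.
Sum over h with 1 ≤ h ≤ 7, h ≡ 1 (mod 2), 8-h ≡ 1 (mod 2):
h=1: C(8,1)·C(1,0)·C(7,4) = 8·1·35 = 280
h=3: C(8,3)·C(3,1)·C(5,3) = 56·3·10 = 1680
h=5: C(8,5)·C(5,2)·C(3,2) = 56·10·3 = 1680
h=7: C(8,7)·C(7,3)·C(1,1) = 8·35·1 = 280
Total favorable: 3920
Total paths: 4^8 = 65536
P = 3920/65536 = 245/4096

Answer: 245/4096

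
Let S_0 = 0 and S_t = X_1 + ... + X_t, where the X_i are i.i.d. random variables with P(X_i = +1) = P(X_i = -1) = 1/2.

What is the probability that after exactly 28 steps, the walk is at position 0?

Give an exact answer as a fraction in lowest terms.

To return to 0 after 28 steps: need exactly 14 steps of +1 and 14 of -1.
Favorable paths: C(28,14) = 40116600
Total paths: 2^28 = 268435456
P = 40116600/268435456 = 5014575/33554432

Answer: 5014575/33554432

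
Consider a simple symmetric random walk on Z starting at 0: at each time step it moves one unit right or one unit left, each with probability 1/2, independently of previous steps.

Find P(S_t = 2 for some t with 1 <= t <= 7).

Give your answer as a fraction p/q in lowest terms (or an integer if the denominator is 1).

Count via complement. Let g(t,s) = #length-t paths at position s with S_1..S_t all ≠ 2.
g(t,s) = g(t-1,s-1) + g(t-1,s+1) for s ≠ 2; g(t,2) = 0.
t=0: g(0,0)=1
t=1: g(1,-1)=1 g(1,1)=1
t=2: g(2,-2)=1 g(2,0)=2
t=3: g(3,-3)=1 g(3,-1)=3 g(3,1)=2
t=4: g(4,-4)=1 g(4,-2)=4 g(4,0)=5
t=5: g(5,-5)=1 g(5,-3)=5 g(5,-1)=9 g(5,1)=5
t=6: g(6,-6)=1 g(6,-4)=6 g(6,-2)=14 g(6,0)=14
t=7: g(7,-7)=1 g(7,-5)=7 g(7,-3)=20 g(7,-1)=28 g(7,1)=14
Paths never hitting 2: Σ_s g(7,s) = 70
Paths hitting 2: 2^7 - 70 = 58
P = 58/128 = 29/64

Answer: 29/64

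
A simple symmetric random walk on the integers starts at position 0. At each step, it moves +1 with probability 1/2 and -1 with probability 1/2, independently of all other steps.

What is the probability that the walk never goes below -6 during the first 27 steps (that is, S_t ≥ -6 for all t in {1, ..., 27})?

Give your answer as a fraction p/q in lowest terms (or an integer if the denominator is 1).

Answer: 109396395/134217728

Derivation:
Let f(t,s) = #length-t paths at position s with S_1..S_t all ≥ -6.
f(t,s) = f(t-1,s-1) + f(t-1,s+1) for s ≥ -6; f(t,s) = 0 for s < -6.
t=0: f(0,0)=1
t=1: f(1,-1)=1 f(1,1)=1
t=2: f(2,-2)=1 f(2,0)=2 f(2,2)=1
t=3: f(3,-3)=1 f(3,-1)=3 f(3,1)=3 f(3,3)=1
t=4: f(4,-4)=1 f(4,-2)=4 f(4,0)=6 f(4,2)=4 f(4,4)=1
t=5: f(5,-5)=1 f(5,-3)=5 f(5,-1)=10 f(5,1)=10 f(5,3)=5 f(5,5)=1
t=6: f(6,-6)=1 f(6,-4)=6 f(6,-2)=15 f(6,0)=20 f(6,2)=15 f(6,4)=6 f(6,6)=1
t=7: f(7,-5)=7 f(7,-3)=21 f(7,-1)=35 f(7,1)=35 f(7,3)=21 f(7,5)=7 f(7,7)=1
t=8: f(8,-6)=7 f(8,-4)=28 f(8,-2)=56 f(8,0)=70 f(8,2)=56 f(8,4)=28 f(8,6)=8 f(8,8)=1
t=9: f(9,-5)=35 f(9,-3)=84 f(9,-1)=126 f(9,1)=126 f(9,3)=84 f(9,5)=36 f(9,7)=9 f(9,9)=1
t=10: f(10,-6)=35 f(10,-4)=119 f(10,-2)=210 f(10,0)=252 f(10,2)=210 f(10,4)=120 f(10,6)=45 f(10,8)=10 f(10,10)=1
t=11: f(11,-5)=154 f(11,-3)=329 f(11,-1)=462 f(11,1)=462 f(11,3)=330 f(11,5)=165 f(11,7)=55 f(11,9)=11 f(11,11)=1
t=12: f(12,-6)=154 f(12,-4)=483 f(12,-2)=791 f(12,0)=924 f(12,2)=792 f(12,4)=495 f(12,6)=220 f(12,8)=66 f(12,10)=12 f(12,12)=1
t=13: f(13,-5)=637 f(13,-3)=1274 f(13,-1)=1715 f(13,1)=1716 f(13,3)=1287 f(13,5)=715 f(13,7)=286 f(13,9)=78 f(13,11)=13 f(13,13)=1
t=14: f(14,-6)=637 f(14,-4)=1911 f(14,-2)=2989 f(14,0)=3431 f(14,2)=3003 f(14,4)=2002 f(14,6)=1001 f(14,8)=364 f(14,10)=91 f(14,12)=14 f(14,14)=1
t=15: f(15,-5)=2548 f(15,-3)=4900 f(15,-1)=6420 f(15,1)=6434 f(15,3)=5005 f(15,5)=3003 f(15,7)=1365 f(15,9)=455 f(15,11)=105 f(15,13)=15 f(15,15)=1
t=16: f(16,-6)=2548 f(16,-4)=7448 f(16,-2)=11320 f(16,0)=12854 f(16,2)=11439 f(16,4)=8008 f(16,6)=4368 f(16,8)=1820 f(16,10)=560 f(16,12)=120 f(16,14)=16 f(16,16)=1
t=17: f(17,-5)=9996 f(17,-3)=18768 f(17,-1)=24174 f(17,1)=24293 f(17,3)=19447 f(17,5)=12376 f(17,7)=6188 f(17,9)=2380 f(17,11)=680 f(17,13)=136 f(17,15)=17 f(17,17)=1
t=18: f(18,-6)=9996 f(18,-4)=28764 f(18,-2)=42942 f(18,0)=48467 f(18,2)=43740 f(18,4)=31823 f(18,6)=18564 f(18,8)=8568 f(18,10)=3060 f(18,12)=816 f(18,14)=153 f(18,16)=18 f(18,18)=1
t=19: f(19,-5)=38760 f(19,-3)=71706 f(19,-1)=91409 f(19,1)=92207 f(19,3)=75563 f(19,5)=50387 f(19,7)=27132 f(19,9)=11628 f(19,11)=3876 f(19,13)=969 f(19,15)=171 f(19,17)=19 f(19,19)=1
t=20: f(20,-6)=38760 f(20,-4)=110466 f(20,-2)=163115 f(20,0)=183616 f(20,2)=167770 f(20,4)=125950 f(20,6)=77519 f(20,8)=38760 f(20,10)=15504 f(20,12)=4845 f(20,14)=1140 f(20,16)=190 f(20,18)=20 f(20,20)=1
t=21: f(21,-5)=149226 f(21,-3)=273581 f(21,-1)=346731 f(21,1)=351386 f(21,3)=293720 f(21,5)=203469 f(21,7)=116279 f(21,9)=54264 f(21,11)=20349 f(21,13)=5985 f(21,15)=1330 f(21,17)=210 f(21,19)=21 f(21,21)=1
t=22: f(22,-6)=149226 f(22,-4)=422807 f(22,-2)=620312 f(22,0)=698117 f(22,2)=645106 f(22,4)=497189 f(22,6)=319748 f(22,8)=170543 f(22,10)=74613 f(22,12)=26334 f(22,14)=7315 f(22,16)=1540 f(22,18)=231 f(22,20)=22 f(22,22)=1
t=23: f(23,-5)=572033 f(23,-3)=1043119 f(23,-1)=1318429 f(23,1)=1343223 f(23,3)=1142295 f(23,5)=816937 f(23,7)=490291 f(23,9)=245156 f(23,11)=100947 f(23,13)=33649 f(23,15)=8855 f(23,17)=1771 f(23,19)=253 f(23,21)=23 f(23,23)=1
t=24: f(24,-6)=572033 f(24,-4)=1615152 f(24,-2)=2361548 f(24,0)=2661652 f(24,2)=2485518 f(24,4)=1959232 f(24,6)=1307228 f(24,8)=735447 f(24,10)=346103 f(24,12)=134596 f(24,14)=42504 f(24,16)=10626 f(24,18)=2024 f(24,20)=276 f(24,22)=24 f(24,24)=1
t=25: f(25,-5)=2187185 f(25,-3)=3976700 f(25,-1)=5023200 f(25,1)=5147170 f(25,3)=4444750 f(25,5)=3266460 f(25,7)=2042675 f(25,9)=1081550 f(25,11)=480699 f(25,13)=177100 f(25,15)=53130 f(25,17)=12650 f(25,19)=2300 f(25,21)=300 f(25,23)=25 f(25,25)=1
t=26: f(26,-6)=2187185 f(26,-4)=6163885 f(26,-2)=8999900 f(26,0)=10170370 f(26,2)=9591920 f(26,4)=7711210 f(26,6)=5309135 f(26,8)=3124225 f(26,10)=1562249 f(26,12)=657799 f(26,14)=230230 f(26,16)=65780 f(26,18)=14950 f(26,20)=2600 f(26,22)=325 f(26,24)=26 f(26,26)=1
t=27: f(27,-5)=8351070 f(27,-3)=15163785 f(27,-1)=19170270 f(27,1)=19762290 f(27,3)=17303130 f(27,5)=13020345 f(27,7)=8433360 f(27,9)=4686474 f(27,11)=2220048 f(27,13)=888029 f(27,15)=296010 f(27,17)=80730 f(27,19)=17550 f(27,21)=2925 f(27,23)=351 f(27,25)=27 f(27,27)=1
Σ_s f(27,s) = 109396395
P = 109396395/134217728 = 109396395/134217728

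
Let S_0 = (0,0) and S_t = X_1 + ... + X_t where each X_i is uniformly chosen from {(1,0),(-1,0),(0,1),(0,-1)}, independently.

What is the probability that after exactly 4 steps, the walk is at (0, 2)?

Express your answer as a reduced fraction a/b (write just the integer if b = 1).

Let h be the number of horizontal steps (so 4-h are vertical). To end at (0,2) need (h+0)/2 right-steps and ((4-h)+2)/2 up-steps.
Sum over h with 0 ≤ h ≤ 2, h ≡ 0 (mod 2), 4-h ≡ 0 (mod 2):
h=0: C(4,0)·C(0,0)·C(4,3) = 1·1·4 = 4
h=2: C(4,2)·C(2,1)·C(2,2) = 6·2·1 = 12
Total favorable: 16
Total paths: 4^4 = 256
P = 16/256 = 1/16

Answer: 1/16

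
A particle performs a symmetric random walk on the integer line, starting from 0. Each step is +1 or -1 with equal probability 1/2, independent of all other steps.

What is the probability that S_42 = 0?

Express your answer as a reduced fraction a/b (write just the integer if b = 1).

To return to 0 after 42 steps: need exactly 21 steps of +1 and 21 of -1.
Favorable paths: C(42,21) = 538257874440
Total paths: 2^42 = 4398046511104
P = 538257874440/4398046511104 = 67282234305/549755813888

Answer: 67282234305/549755813888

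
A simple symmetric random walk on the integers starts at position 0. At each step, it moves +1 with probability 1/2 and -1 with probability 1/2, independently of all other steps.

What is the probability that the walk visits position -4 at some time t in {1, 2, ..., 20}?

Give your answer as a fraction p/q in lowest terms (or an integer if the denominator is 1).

Answer: 200965/524288

Derivation:
Count via complement. Let g(t,s) = #length-t paths at position s with S_1..S_t all ≠ -4.
g(t,s) = g(t-1,s-1) + g(t-1,s+1) for s ≠ -4; g(t,-4) = 0.
t=0: g(0,0)=1
t=1: g(1,-1)=1 g(1,1)=1
t=2: g(2,-2)=1 g(2,0)=2 g(2,2)=1
t=3: g(3,-3)=1 g(3,-1)=3 g(3,1)=3 g(3,3)=1
t=4: g(4,-2)=4 g(4,0)=6 g(4,2)=4 g(4,4)=1
t=5: g(5,-3)=4 g(5,-1)=10 g(5,1)=10 g(5,3)=5 g(5,5)=1
t=6: g(6,-2)=14 g(6,0)=20 g(6,2)=15 g(6,4)=6 g(6,6)=1
t=7: g(7,-3)=14 g(7,-1)=34 g(7,1)=35 g(7,3)=21 g(7,5)=7 g(7,7)=1
t=8: g(8,-2)=48 g(8,0)=69 g(8,2)=56 g(8,4)=28 g(8,6)=8 g(8,8)=1
t=9: g(9,-3)=48 g(9,-1)=117 g(9,1)=125 g(9,3)=84 g(9,5)=36 g(9,7)=9 g(9,9)=1
t=10: g(10,-2)=165 g(10,0)=242 g(10,2)=209 g(10,4)=120 g(10,6)=45 g(10,8)=10 g(10,10)=1
t=11: g(11,-3)=165 g(11,-1)=407 g(11,1)=451 g(11,3)=329 g(11,5)=165 g(11,7)=55 g(11,9)=11 g(11,11)=1
t=12: g(12,-2)=572 g(12,0)=858 g(12,2)=780 g(12,4)=494 g(12,6)=220 g(12,8)=66 g(12,10)=12 g(12,12)=1
t=13: g(13,-3)=572 g(13,-1)=1430 g(13,1)=1638 g(13,3)=1274 g(13,5)=714 g(13,7)=286 g(13,9)=78 g(13,11)=13 g(13,13)=1
t=14: g(14,-2)=2002 g(14,0)=3068 g(14,2)=2912 g(14,4)=1988 g(14,6)=1000 g(14,8)=364 g(14,10)=91 g(14,12)=14 g(14,14)=1
t=15: g(15,-3)=2002 g(15,-1)=5070 g(15,1)=5980 g(15,3)=4900 g(15,5)=2988 g(15,7)=1364 g(15,9)=455 g(15,11)=105 g(15,13)=15 g(15,15)=1
t=16: g(16,-2)=7072 g(16,0)=11050 g(16,2)=10880 g(16,4)=7888 g(16,6)=4352 g(16,8)=1819 g(16,10)=560 g(16,12)=120 g(16,14)=16 g(16,16)=1
t=17: g(17,-3)=7072 g(17,-1)=18122 g(17,1)=21930 g(17,3)=18768 g(17,5)=12240 g(17,7)=6171 g(17,9)=2379 g(17,11)=680 g(17,13)=136 g(17,15)=17 g(17,17)=1
t=18: g(18,-2)=25194 g(18,0)=40052 g(18,2)=40698 g(18,4)=31008 g(18,6)=18411 g(18,8)=8550 g(18,10)=3059 g(18,12)=816 g(18,14)=153 g(18,16)=18 g(18,18)=1
t=19: g(19,-3)=25194 g(19,-1)=65246 g(19,1)=80750 g(19,3)=71706 g(19,5)=49419 g(19,7)=26961 g(19,9)=11609 g(19,11)=3875 g(19,13)=969 g(19,15)=171 g(19,17)=19 g(19,19)=1
t=20: g(20,-2)=90440 g(20,0)=145996 g(20,2)=152456 g(20,4)=121125 g(20,6)=76380 g(20,8)=38570 g(20,10)=15484 g(20,12)=4844 g(20,14)=1140 g(20,16)=190 g(20,18)=20 g(20,20)=1
Paths never hitting -4: Σ_s g(20,s) = 646646
Paths hitting -4: 2^20 - 646646 = 401930
P = 401930/1048576 = 200965/524288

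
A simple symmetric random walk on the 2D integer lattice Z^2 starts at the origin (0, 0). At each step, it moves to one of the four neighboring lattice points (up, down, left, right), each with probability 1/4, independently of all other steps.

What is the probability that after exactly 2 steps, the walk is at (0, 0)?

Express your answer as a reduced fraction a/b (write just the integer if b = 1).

Answer: 1/4

Derivation:
Let h be the number of horizontal steps (so 2-h are vertical). To end at (0,0) need (h+0)/2 right-steps and ((2-h)+0)/2 up-steps.
Sum over h with 0 ≤ h ≤ 2, h ≡ 0 (mod 2), 2-h ≡ 0 (mod 2):
h=0: C(2,0)·C(0,0)·C(2,1) = 1·1·2 = 2
h=2: C(2,2)·C(2,1)·C(0,0) = 1·2·1 = 2
Total favorable: 4
Total paths: 4^2 = 16
P = 4/16 = 1/4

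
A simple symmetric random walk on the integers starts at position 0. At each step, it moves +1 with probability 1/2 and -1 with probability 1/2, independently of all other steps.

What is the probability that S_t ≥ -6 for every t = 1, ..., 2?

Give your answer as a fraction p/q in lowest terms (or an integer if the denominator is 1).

Answer: 1

Derivation:
Let f(t,s) = #length-t paths at position s with S_1..S_t all ≥ -6.
f(t,s) = f(t-1,s-1) + f(t-1,s+1) for s ≥ -6; f(t,s) = 0 for s < -6.
t=0: f(0,0)=1
t=1: f(1,-1)=1 f(1,1)=1
t=2: f(2,-2)=1 f(2,0)=2 f(2,2)=1
Σ_s f(2,s) = 4
P = 4/4 = 1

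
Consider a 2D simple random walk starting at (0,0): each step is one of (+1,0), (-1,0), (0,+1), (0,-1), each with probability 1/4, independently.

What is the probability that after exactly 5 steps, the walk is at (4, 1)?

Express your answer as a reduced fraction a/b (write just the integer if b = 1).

Let h be the number of horizontal steps (so 5-h are vertical). To end at (4,1) need (h+4)/2 right-steps and ((5-h)+1)/2 up-steps.
Sum over h with 4 ≤ h ≤ 4, h ≡ 0 (mod 2), 5-h ≡ 1 (mod 2):
h=4: C(5,4)·C(4,4)·C(1,1) = 5·1·1 = 5
Total favorable: 5
Total paths: 4^5 = 1024
P = 5/1024 = 5/1024

Answer: 5/1024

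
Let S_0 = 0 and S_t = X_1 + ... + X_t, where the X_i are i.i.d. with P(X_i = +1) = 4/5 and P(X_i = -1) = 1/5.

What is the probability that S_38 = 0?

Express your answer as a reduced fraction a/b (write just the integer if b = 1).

To be at 0 after 38 steps: need exactly 19 steps of +1 and 19 of -1.
Number of such sequences: C(38,19) = 35345263800
Each has probability (4/5)^19 · (1/5)^19 = 274877906944/363797880709171295166015625
P = 35345263800 · 274877906944/363797880709171295166015625 = 388625285349101273088/14551915228366851806640625

Answer: 388625285349101273088/14551915228366851806640625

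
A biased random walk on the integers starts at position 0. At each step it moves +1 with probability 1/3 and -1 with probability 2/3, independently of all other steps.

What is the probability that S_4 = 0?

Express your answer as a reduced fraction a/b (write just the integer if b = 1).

Answer: 8/27

Derivation:
To be at 0 after 4 steps: need exactly 2 steps of +1 and 2 of -1.
Number of such sequences: C(4,2) = 6
Each has probability (1/3)^2 · (2/3)^2 = 4/81
P = 6 · 4/81 = 8/27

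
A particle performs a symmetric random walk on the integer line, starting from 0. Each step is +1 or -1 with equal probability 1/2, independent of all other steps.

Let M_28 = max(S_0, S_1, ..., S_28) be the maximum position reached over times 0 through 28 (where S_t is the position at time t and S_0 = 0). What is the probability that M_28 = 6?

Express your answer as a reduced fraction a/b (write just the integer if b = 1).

Answer: 5368545/67108864

Derivation:
Let M_28 = max(S_0,...,S_28). Use the reflection principle: for j ≥ 1, #{paths with M_28 ≥ j} = #{S_28 ≥ j} + #{S_28 ≥ j+1}.
By reflection, #{M_28 ≥ 6} = #{S_28 ≥ 6} + #{S_28 ≥ 7} = 46295513 + 24821333 = 71116846.
#{M_28 ≥ 7} = #{S_28 ≥ 7} + #{S_28 ≥ 8} = 24821333 + 24821333 = 49642666.
#{M_28 = 6} = 71116846 - 49642666 = 21474180.
P(M_28 = 6) = 21474180/268435456 = 5368545/67108864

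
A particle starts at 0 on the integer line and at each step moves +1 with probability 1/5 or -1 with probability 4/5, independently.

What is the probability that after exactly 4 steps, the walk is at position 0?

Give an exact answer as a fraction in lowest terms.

To be at 0 after 4 steps: need exactly 2 steps of +1 and 2 of -1.
Number of such sequences: C(4,2) = 6
Each has probability (1/5)^2 · (4/5)^2 = 16/625
P = 6 · 16/625 = 96/625

Answer: 96/625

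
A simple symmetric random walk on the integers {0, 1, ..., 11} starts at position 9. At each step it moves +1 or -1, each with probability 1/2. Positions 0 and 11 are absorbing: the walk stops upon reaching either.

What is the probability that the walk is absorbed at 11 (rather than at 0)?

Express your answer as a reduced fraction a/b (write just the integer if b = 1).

Symmetric walk (p = 1/2): the harmonic-function argument gives P(hit 11 before 0 | start at 9) = a/N.
P = 9/11 = 9/11

Answer: 9/11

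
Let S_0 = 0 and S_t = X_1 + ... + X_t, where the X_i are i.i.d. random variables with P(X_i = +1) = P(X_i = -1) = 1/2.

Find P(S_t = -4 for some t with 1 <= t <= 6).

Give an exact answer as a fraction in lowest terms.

Answer: 1/8

Derivation:
Count via complement. Let g(t,s) = #length-t paths at position s with S_1..S_t all ≠ -4.
g(t,s) = g(t-1,s-1) + g(t-1,s+1) for s ≠ -4; g(t,-4) = 0.
t=0: g(0,0)=1
t=1: g(1,-1)=1 g(1,1)=1
t=2: g(2,-2)=1 g(2,0)=2 g(2,2)=1
t=3: g(3,-3)=1 g(3,-1)=3 g(3,1)=3 g(3,3)=1
t=4: g(4,-2)=4 g(4,0)=6 g(4,2)=4 g(4,4)=1
t=5: g(5,-3)=4 g(5,-1)=10 g(5,1)=10 g(5,3)=5 g(5,5)=1
t=6: g(6,-2)=14 g(6,0)=20 g(6,2)=15 g(6,4)=6 g(6,6)=1
Paths never hitting -4: Σ_s g(6,s) = 56
Paths hitting -4: 2^6 - 56 = 8
P = 8/64 = 1/8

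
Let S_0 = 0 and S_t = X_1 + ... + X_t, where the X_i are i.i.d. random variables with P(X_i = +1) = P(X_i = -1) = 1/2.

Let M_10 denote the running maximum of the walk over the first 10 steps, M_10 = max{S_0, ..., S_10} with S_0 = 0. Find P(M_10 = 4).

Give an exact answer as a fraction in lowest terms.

Answer: 15/128

Derivation:
Let M_10 = max(S_0,...,S_10). Use the reflection principle: for j ≥ 1, #{paths with M_10 ≥ j} = #{S_10 ≥ j} + #{S_10 ≥ j+1}.
By reflection, #{M_10 ≥ 4} = #{S_10 ≥ 4} + #{S_10 ≥ 5} = 176 + 56 = 232.
#{M_10 ≥ 5} = #{S_10 ≥ 5} + #{S_10 ≥ 6} = 56 + 56 = 112.
#{M_10 = 4} = 232 - 112 = 120.
P(M_10 = 4) = 120/1024 = 15/128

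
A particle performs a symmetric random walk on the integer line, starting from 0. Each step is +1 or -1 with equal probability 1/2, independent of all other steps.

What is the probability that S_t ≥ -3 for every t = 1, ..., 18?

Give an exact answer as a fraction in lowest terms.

Let f(t,s) = #length-t paths at position s with S_1..S_t all ≥ -3.
f(t,s) = f(t-1,s-1) + f(t-1,s+1) for s ≥ -3; f(t,s) = 0 for s < -3.
t=0: f(0,0)=1
t=1: f(1,-1)=1 f(1,1)=1
t=2: f(2,-2)=1 f(2,0)=2 f(2,2)=1
t=3: f(3,-3)=1 f(3,-1)=3 f(3,1)=3 f(3,3)=1
t=4: f(4,-2)=4 f(4,0)=6 f(4,2)=4 f(4,4)=1
t=5: f(5,-3)=4 f(5,-1)=10 f(5,1)=10 f(5,3)=5 f(5,5)=1
t=6: f(6,-2)=14 f(6,0)=20 f(6,2)=15 f(6,4)=6 f(6,6)=1
t=7: f(7,-3)=14 f(7,-1)=34 f(7,1)=35 f(7,3)=21 f(7,5)=7 f(7,7)=1
t=8: f(8,-2)=48 f(8,0)=69 f(8,2)=56 f(8,4)=28 f(8,6)=8 f(8,8)=1
t=9: f(9,-3)=48 f(9,-1)=117 f(9,1)=125 f(9,3)=84 f(9,5)=36 f(9,7)=9 f(9,9)=1
t=10: f(10,-2)=165 f(10,0)=242 f(10,2)=209 f(10,4)=120 f(10,6)=45 f(10,8)=10 f(10,10)=1
t=11: f(11,-3)=165 f(11,-1)=407 f(11,1)=451 f(11,3)=329 f(11,5)=165 f(11,7)=55 f(11,9)=11 f(11,11)=1
t=12: f(12,-2)=572 f(12,0)=858 f(12,2)=780 f(12,4)=494 f(12,6)=220 f(12,8)=66 f(12,10)=12 f(12,12)=1
t=13: f(13,-3)=572 f(13,-1)=1430 f(13,1)=1638 f(13,3)=1274 f(13,5)=714 f(13,7)=286 f(13,9)=78 f(13,11)=13 f(13,13)=1
t=14: f(14,-2)=2002 f(14,0)=3068 f(14,2)=2912 f(14,4)=1988 f(14,6)=1000 f(14,8)=364 f(14,10)=91 f(14,12)=14 f(14,14)=1
t=15: f(15,-3)=2002 f(15,-1)=5070 f(15,1)=5980 f(15,3)=4900 f(15,5)=2988 f(15,7)=1364 f(15,9)=455 f(15,11)=105 f(15,13)=15 f(15,15)=1
t=16: f(16,-2)=7072 f(16,0)=11050 f(16,2)=10880 f(16,4)=7888 f(16,6)=4352 f(16,8)=1819 f(16,10)=560 f(16,12)=120 f(16,14)=16 f(16,16)=1
t=17: f(17,-3)=7072 f(17,-1)=18122 f(17,1)=21930 f(17,3)=18768 f(17,5)=12240 f(17,7)=6171 f(17,9)=2379 f(17,11)=680 f(17,13)=136 f(17,15)=17 f(17,17)=1
t=18: f(18,-2)=25194 f(18,0)=40052 f(18,2)=40698 f(18,4)=31008 f(18,6)=18411 f(18,8)=8550 f(18,10)=3059 f(18,12)=816 f(18,14)=153 f(18,16)=18 f(18,18)=1
Σ_s f(18,s) = 167960
P = 167960/262144 = 20995/32768

Answer: 20995/32768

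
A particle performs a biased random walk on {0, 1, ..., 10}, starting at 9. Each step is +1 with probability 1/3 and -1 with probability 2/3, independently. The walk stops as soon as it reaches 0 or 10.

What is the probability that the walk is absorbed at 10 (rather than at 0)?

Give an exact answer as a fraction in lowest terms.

Answer: 511/1023

Derivation:
Biased walk: p = 1/3, q = 2/3, r = q/p = 2
Gambler's ruin: P(hit 10 before 0 | start at 9) = (1 - r^a)/(1 - r^N)
r^9 = 512; r^10 = 1024
P = (1 - 512) / (1 - 1024) = -511 / -1023 = 511/1023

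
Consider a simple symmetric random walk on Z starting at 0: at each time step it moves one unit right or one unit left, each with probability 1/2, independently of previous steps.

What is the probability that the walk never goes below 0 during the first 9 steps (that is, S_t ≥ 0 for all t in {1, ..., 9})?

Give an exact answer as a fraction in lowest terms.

Answer: 63/256

Derivation:
Let f(t,s) = #length-t paths at position s with S_1..S_t all ≥ 0.
f(t,s) = f(t-1,s-1) + f(t-1,s+1) for s ≥ 0; f(t,s) = 0 for s < 0.
t=0: f(0,0)=1
t=1: f(1,1)=1
t=2: f(2,0)=1 f(2,2)=1
t=3: f(3,1)=2 f(3,3)=1
t=4: f(4,0)=2 f(4,2)=3 f(4,4)=1
t=5: f(5,1)=5 f(5,3)=4 f(5,5)=1
t=6: f(6,0)=5 f(6,2)=9 f(6,4)=5 f(6,6)=1
t=7: f(7,1)=14 f(7,3)=14 f(7,5)=6 f(7,7)=1
t=8: f(8,0)=14 f(8,2)=28 f(8,4)=20 f(8,6)=7 f(8,8)=1
t=9: f(9,1)=42 f(9,3)=48 f(9,5)=27 f(9,7)=8 f(9,9)=1
Σ_s f(9,s) = 126
P = 126/512 = 63/256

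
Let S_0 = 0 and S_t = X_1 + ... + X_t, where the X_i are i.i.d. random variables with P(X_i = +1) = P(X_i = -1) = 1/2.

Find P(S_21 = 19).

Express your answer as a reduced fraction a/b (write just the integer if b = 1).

Answer: 21/2097152

Derivation:
To reach position 19 after 21 steps: need 20 steps of +1 and 1 of -1.
Favorable paths: C(21,20) = 21
Total paths: 2^21 = 2097152
P = 21/2097152 = 21/2097152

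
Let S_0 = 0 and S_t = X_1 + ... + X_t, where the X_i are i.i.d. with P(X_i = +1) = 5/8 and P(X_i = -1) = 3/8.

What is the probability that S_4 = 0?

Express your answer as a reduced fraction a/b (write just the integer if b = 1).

To be at 0 after 4 steps: need exactly 2 steps of +1 and 2 of -1.
Number of such sequences: C(4,2) = 6
Each has probability (5/8)^2 · (3/8)^2 = 225/4096
P = 6 · 225/4096 = 675/2048

Answer: 675/2048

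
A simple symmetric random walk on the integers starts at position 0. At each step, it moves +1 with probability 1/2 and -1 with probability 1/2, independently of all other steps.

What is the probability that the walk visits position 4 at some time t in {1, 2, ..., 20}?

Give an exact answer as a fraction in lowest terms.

Answer: 200965/524288

Derivation:
Count via complement. Let g(t,s) = #length-t paths at position s with S_1..S_t all ≠ 4.
g(t,s) = g(t-1,s-1) + g(t-1,s+1) for s ≠ 4; g(t,4) = 0.
t=0: g(0,0)=1
t=1: g(1,-1)=1 g(1,1)=1
t=2: g(2,-2)=1 g(2,0)=2 g(2,2)=1
t=3: g(3,-3)=1 g(3,-1)=3 g(3,1)=3 g(3,3)=1
t=4: g(4,-4)=1 g(4,-2)=4 g(4,0)=6 g(4,2)=4
t=5: g(5,-5)=1 g(5,-3)=5 g(5,-1)=10 g(5,1)=10 g(5,3)=4
t=6: g(6,-6)=1 g(6,-4)=6 g(6,-2)=15 g(6,0)=20 g(6,2)=14
t=7: g(7,-7)=1 g(7,-5)=7 g(7,-3)=21 g(7,-1)=35 g(7,1)=34 g(7,3)=14
t=8: g(8,-8)=1 g(8,-6)=8 g(8,-4)=28 g(8,-2)=56 g(8,0)=69 g(8,2)=48
t=9: g(9,-9)=1 g(9,-7)=9 g(9,-5)=36 g(9,-3)=84 g(9,-1)=125 g(9,1)=117 g(9,3)=48
t=10: g(10,-10)=1 g(10,-8)=10 g(10,-6)=45 g(10,-4)=120 g(10,-2)=209 g(10,0)=242 g(10,2)=165
t=11: g(11,-11)=1 g(11,-9)=11 g(11,-7)=55 g(11,-5)=165 g(11,-3)=329 g(11,-1)=451 g(11,1)=407 g(11,3)=165
t=12: g(12,-12)=1 g(12,-10)=12 g(12,-8)=66 g(12,-6)=220 g(12,-4)=494 g(12,-2)=780 g(12,0)=858 g(12,2)=572
t=13: g(13,-13)=1 g(13,-11)=13 g(13,-9)=78 g(13,-7)=286 g(13,-5)=714 g(13,-3)=1274 g(13,-1)=1638 g(13,1)=1430 g(13,3)=572
t=14: g(14,-14)=1 g(14,-12)=14 g(14,-10)=91 g(14,-8)=364 g(14,-6)=1000 g(14,-4)=1988 g(14,-2)=2912 g(14,0)=3068 g(14,2)=2002
t=15: g(15,-15)=1 g(15,-13)=15 g(15,-11)=105 g(15,-9)=455 g(15,-7)=1364 g(15,-5)=2988 g(15,-3)=4900 g(15,-1)=5980 g(15,1)=5070 g(15,3)=2002
t=16: g(16,-16)=1 g(16,-14)=16 g(16,-12)=120 g(16,-10)=560 g(16,-8)=1819 g(16,-6)=4352 g(16,-4)=7888 g(16,-2)=10880 g(16,0)=11050 g(16,2)=7072
t=17: g(17,-17)=1 g(17,-15)=17 g(17,-13)=136 g(17,-11)=680 g(17,-9)=2379 g(17,-7)=6171 g(17,-5)=12240 g(17,-3)=18768 g(17,-1)=21930 g(17,1)=18122 g(17,3)=7072
t=18: g(18,-18)=1 g(18,-16)=18 g(18,-14)=153 g(18,-12)=816 g(18,-10)=3059 g(18,-8)=8550 g(18,-6)=18411 g(18,-4)=31008 g(18,-2)=40698 g(18,0)=40052 g(18,2)=25194
t=19: g(19,-19)=1 g(19,-17)=19 g(19,-15)=171 g(19,-13)=969 g(19,-11)=3875 g(19,-9)=11609 g(19,-7)=26961 g(19,-5)=49419 g(19,-3)=71706 g(19,-1)=80750 g(19,1)=65246 g(19,3)=25194
t=20: g(20,-20)=1 g(20,-18)=20 g(20,-16)=190 g(20,-14)=1140 g(20,-12)=4844 g(20,-10)=15484 g(20,-8)=38570 g(20,-6)=76380 g(20,-4)=121125 g(20,-2)=152456 g(20,0)=145996 g(20,2)=90440
Paths never hitting 4: Σ_s g(20,s) = 646646
Paths hitting 4: 2^20 - 646646 = 401930
P = 401930/1048576 = 200965/524288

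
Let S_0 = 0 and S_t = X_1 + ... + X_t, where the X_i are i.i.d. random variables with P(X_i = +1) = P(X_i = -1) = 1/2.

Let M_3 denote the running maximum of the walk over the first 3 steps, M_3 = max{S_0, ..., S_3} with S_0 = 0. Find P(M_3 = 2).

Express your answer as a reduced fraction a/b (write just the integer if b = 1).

Answer: 1/8

Derivation:
Let M_3 = max(S_0,...,S_3). Use the reflection principle: for j ≥ 1, #{paths with M_3 ≥ j} = #{S_3 ≥ j} + #{S_3 ≥ j+1}.
By reflection, #{M_3 ≥ 2} = #{S_3 ≥ 2} + #{S_3 ≥ 3} = 1 + 1 = 2.
#{M_3 ≥ 3} = #{S_3 ≥ 3} + #{S_3 ≥ 4} = 1 + 0 = 1.
#{M_3 = 2} = 2 - 1 = 1.
P(M_3 = 2) = 1/8 = 1/8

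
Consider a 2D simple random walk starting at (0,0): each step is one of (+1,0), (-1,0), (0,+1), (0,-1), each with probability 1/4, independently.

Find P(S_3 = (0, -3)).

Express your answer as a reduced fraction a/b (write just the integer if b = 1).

Answer: 1/64

Derivation:
Let h be the number of horizontal steps (so 3-h are vertical). To end at (0,-3) need (h+0)/2 right-steps and ((3-h)-3)/2 up-steps.
Sum over h with 0 ≤ h ≤ 0, h ≡ 0 (mod 2), 3-h ≡ 1 (mod 2):
h=0: C(3,0)·C(0,0)·C(3,0) = 1·1·1 = 1
Total favorable: 1
Total paths: 4^3 = 64
P = 1/64 = 1/64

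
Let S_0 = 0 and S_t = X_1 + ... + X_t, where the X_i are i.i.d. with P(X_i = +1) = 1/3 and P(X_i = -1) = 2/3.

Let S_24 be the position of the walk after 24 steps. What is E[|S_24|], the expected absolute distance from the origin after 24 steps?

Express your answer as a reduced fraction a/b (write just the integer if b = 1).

S_24 takes values m ≡ 0 (mod 2) with |m| ≤ 24; P(S_24=m) = C(24,(24+m)/2) · (1/3)^((24+m)/2) · (2/3)^((24-m)/2).
Distribution: P(S=-24)=16777216/282429536481, P(S=-22)=67108864/94143178827, P(S=-20)=385875968/94143178827, P(S=-18)=4244635648/282429536481, P(S=-16)=3714056192/94143178827, P(S=-14)=7428112384/94143178827, P(S=-12)=35283533824/282429536481, P(S=-10)=5040504832/31381059609, P(S=-8)=5355536384/31381059609, P(S=-6)=42844291072/282429536481, P(S=-4)=10711072768/94143178827, P(S=-2)=6816137216/94143178827, P(S=0)=11076222976/282429536481, P(S=2)=1704034304/94143178827, P(S=4)=669442048/94143178827, P(S=6)=669442048/282429536481, P(S=8)=20920064/31381059609, P(S=10)=4922368/31381059609, P(S=12)=8614144/282429536481, P(S=14)=453376/94143178827, P(S=16)=56672/94143178827, P(S=18)=16192/282429536481, P(S=20)=368/94143178827, P(S=22)=16/94143178827, P(S=24)=1/282429536481
E[|S_24|] = Σ_m |m|·P(S_24=m) = 769378008488/94143178827

Answer: 769378008488/94143178827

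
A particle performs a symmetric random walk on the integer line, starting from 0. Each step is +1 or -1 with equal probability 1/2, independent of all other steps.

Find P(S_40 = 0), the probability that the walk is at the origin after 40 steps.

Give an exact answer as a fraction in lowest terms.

To return to 0 after 40 steps: need exactly 20 steps of +1 and 20 of -1.
Favorable paths: C(40,20) = 137846528820
Total paths: 2^40 = 1099511627776
P = 137846528820/1099511627776 = 34461632205/274877906944

Answer: 34461632205/274877906944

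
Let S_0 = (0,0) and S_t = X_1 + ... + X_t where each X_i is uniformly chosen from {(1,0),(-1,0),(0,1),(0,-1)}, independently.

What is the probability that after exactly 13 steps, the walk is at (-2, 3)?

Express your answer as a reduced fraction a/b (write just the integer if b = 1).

Let h be the number of horizontal steps (so 13-h are vertical). To end at (-2,3) need (h-2)/2 right-steps and ((13-h)+3)/2 up-steps.
Sum over h with 2 ≤ h ≤ 10, h ≡ 0 (mod 2), 13-h ≡ 1 (mod 2):
h=2: C(13,2)·C(2,0)·C(11,7) = 78·1·330 = 25740
h=4: C(13,4)·C(4,1)·C(9,6) = 715·4·84 = 240240
h=6: C(13,6)·C(6,2)·C(7,5) = 1716·15·21 = 540540
h=8: C(13,8)·C(8,3)·C(5,4) = 1287·56·5 = 360360
h=10: C(13,10)·C(10,4)·C(3,3) = 286·210·1 = 60060
Total favorable: 1226940
Total paths: 4^13 = 67108864
P = 1226940/67108864 = 306735/16777216

Answer: 306735/16777216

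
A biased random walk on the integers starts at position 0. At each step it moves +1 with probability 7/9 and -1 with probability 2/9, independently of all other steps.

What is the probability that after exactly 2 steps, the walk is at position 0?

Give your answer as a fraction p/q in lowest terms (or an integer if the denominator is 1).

To be at 0 after 2 steps: need exactly 1 step of +1 and 1 of -1.
Number of such sequences: C(2,1) = 2
Each has probability (7/9)^1 · (2/9)^1 = 14/81
P = 2 · 14/81 = 28/81

Answer: 28/81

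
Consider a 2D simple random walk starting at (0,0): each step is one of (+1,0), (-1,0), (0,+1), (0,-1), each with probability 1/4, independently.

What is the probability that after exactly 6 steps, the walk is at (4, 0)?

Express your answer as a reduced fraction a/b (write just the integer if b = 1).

Answer: 9/1024

Derivation:
Let h be the number of horizontal steps (so 6-h are vertical). To end at (4,0) need (h+4)/2 right-steps and ((6-h)+0)/2 up-steps.
Sum over h with 4 ≤ h ≤ 6, h ≡ 0 (mod 2), 6-h ≡ 0 (mod 2):
h=4: C(6,4)·C(4,4)·C(2,1) = 15·1·2 = 30
h=6: C(6,6)·C(6,5)·C(0,0) = 1·6·1 = 6
Total favorable: 36
Total paths: 4^6 = 4096
P = 36/4096 = 9/1024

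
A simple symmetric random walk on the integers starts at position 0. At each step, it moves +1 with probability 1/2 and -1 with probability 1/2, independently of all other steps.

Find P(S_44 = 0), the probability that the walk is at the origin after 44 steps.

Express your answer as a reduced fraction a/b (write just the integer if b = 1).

To return to 0 after 44 steps: need exactly 22 steps of +1 and 22 of -1.
Favorable paths: C(44,22) = 2104098963720
Total paths: 2^44 = 17592186044416
P = 2104098963720/17592186044416 = 263012370465/2199023255552

Answer: 263012370465/2199023255552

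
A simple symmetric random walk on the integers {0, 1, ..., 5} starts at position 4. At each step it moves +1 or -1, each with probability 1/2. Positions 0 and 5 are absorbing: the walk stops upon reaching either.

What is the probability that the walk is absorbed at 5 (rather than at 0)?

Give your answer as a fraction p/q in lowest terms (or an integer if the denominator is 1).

Symmetric walk (p = 1/2): the harmonic-function argument gives P(hit 5 before 0 | start at 4) = a/N.
P = 4/5 = 4/5

Answer: 4/5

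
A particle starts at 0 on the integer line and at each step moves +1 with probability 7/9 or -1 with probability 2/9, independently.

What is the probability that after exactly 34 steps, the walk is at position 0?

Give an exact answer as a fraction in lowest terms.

To be at 0 after 34 steps: need exactly 17 steps of +1 and 17 of -1.
Number of such sequences: C(34,17) = 2333606220
Each has probability (7/9)^17 · (2/9)^17 = 30491346729331195904/278128389443693511257285776231761
P = 2333606220 · 30491346729331195904/278128389443693511257285776231761 = 2635362829027553155615293440/10301051460877537453973547267843

Answer: 2635362829027553155615293440/10301051460877537453973547267843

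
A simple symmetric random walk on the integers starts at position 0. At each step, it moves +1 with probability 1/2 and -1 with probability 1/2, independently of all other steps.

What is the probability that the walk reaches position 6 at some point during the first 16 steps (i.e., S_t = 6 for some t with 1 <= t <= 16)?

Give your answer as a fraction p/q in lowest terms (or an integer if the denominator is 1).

Count via complement. Let g(t,s) = #length-t paths at position s with S_1..S_t all ≠ 6.
g(t,s) = g(t-1,s-1) + g(t-1,s+1) for s ≠ 6; g(t,6) = 0.
t=0: g(0,0)=1
t=1: g(1,-1)=1 g(1,1)=1
t=2: g(2,-2)=1 g(2,0)=2 g(2,2)=1
t=3: g(3,-3)=1 g(3,-1)=3 g(3,1)=3 g(3,3)=1
t=4: g(4,-4)=1 g(4,-2)=4 g(4,0)=6 g(4,2)=4 g(4,4)=1
t=5: g(5,-5)=1 g(5,-3)=5 g(5,-1)=10 g(5,1)=10 g(5,3)=5 g(5,5)=1
t=6: g(6,-6)=1 g(6,-4)=6 g(6,-2)=15 g(6,0)=20 g(6,2)=15 g(6,4)=6
t=7: g(7,-7)=1 g(7,-5)=7 g(7,-3)=21 g(7,-1)=35 g(7,1)=35 g(7,3)=21 g(7,5)=6
t=8: g(8,-8)=1 g(8,-6)=8 g(8,-4)=28 g(8,-2)=56 g(8,0)=70 g(8,2)=56 g(8,4)=27
t=9: g(9,-9)=1 g(9,-7)=9 g(9,-5)=36 g(9,-3)=84 g(9,-1)=126 g(9,1)=126 g(9,3)=83 g(9,5)=27
t=10: g(10,-10)=1 g(10,-8)=10 g(10,-6)=45 g(10,-4)=120 g(10,-2)=210 g(10,0)=252 g(10,2)=209 g(10,4)=110
t=11: g(11,-11)=1 g(11,-9)=11 g(11,-7)=55 g(11,-5)=165 g(11,-3)=330 g(11,-1)=462 g(11,1)=461 g(11,3)=319 g(11,5)=110
t=12: g(12,-12)=1 g(12,-10)=12 g(12,-8)=66 g(12,-6)=220 g(12,-4)=495 g(12,-2)=792 g(12,0)=923 g(12,2)=780 g(12,4)=429
t=13: g(13,-13)=1 g(13,-11)=13 g(13,-9)=78 g(13,-7)=286 g(13,-5)=715 g(13,-3)=1287 g(13,-1)=1715 g(13,1)=1703 g(13,3)=1209 g(13,5)=429
t=14: g(14,-14)=1 g(14,-12)=14 g(14,-10)=91 g(14,-8)=364 g(14,-6)=1001 g(14,-4)=2002 g(14,-2)=3002 g(14,0)=3418 g(14,2)=2912 g(14,4)=1638
t=15: g(15,-15)=1 g(15,-13)=15 g(15,-11)=105 g(15,-9)=455 g(15,-7)=1365 g(15,-5)=3003 g(15,-3)=5004 g(15,-1)=6420 g(15,1)=6330 g(15,3)=4550 g(15,5)=1638
t=16: g(16,-16)=1 g(16,-14)=16 g(16,-12)=120 g(16,-10)=560 g(16,-8)=1820 g(16,-6)=4368 g(16,-4)=8007 g(16,-2)=11424 g(16,0)=12750 g(16,2)=10880 g(16,4)=6188
Paths never hitting 6: Σ_s g(16,s) = 56134
Paths hitting 6: 2^16 - 56134 = 9402
P = 9402/65536 = 4701/32768

Answer: 4701/32768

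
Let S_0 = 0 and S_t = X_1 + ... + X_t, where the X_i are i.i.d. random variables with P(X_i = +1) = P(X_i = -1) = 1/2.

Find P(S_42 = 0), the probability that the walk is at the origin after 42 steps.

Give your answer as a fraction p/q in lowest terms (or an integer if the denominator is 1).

To return to 0 after 42 steps: need exactly 21 steps of +1 and 21 of -1.
Favorable paths: C(42,21) = 538257874440
Total paths: 2^42 = 4398046511104
P = 538257874440/4398046511104 = 67282234305/549755813888

Answer: 67282234305/549755813888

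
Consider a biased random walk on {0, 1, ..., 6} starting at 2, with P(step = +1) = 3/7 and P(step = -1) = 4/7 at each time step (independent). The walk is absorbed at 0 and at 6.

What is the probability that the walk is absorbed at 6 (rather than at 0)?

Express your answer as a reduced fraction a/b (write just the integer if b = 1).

Biased walk: p = 3/7, q = 4/7, r = q/p = 4/3
Gambler's ruin: P(hit 6 before 0 | start at 2) = (1 - r^a)/(1 - r^N)
r^2 = 16/9; r^6 = 4096/729
P = (1 - 16/9) / (1 - 4096/729) = -7/9 / -3367/729 = 81/481

Answer: 81/481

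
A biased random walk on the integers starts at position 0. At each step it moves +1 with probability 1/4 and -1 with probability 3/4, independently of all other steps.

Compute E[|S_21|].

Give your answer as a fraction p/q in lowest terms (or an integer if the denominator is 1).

Answer: 2892100112013/274877906944

Derivation:
S_21 takes values m ≡ 1 (mod 2) with |m| ≤ 21; P(S_21=m) = C(21,(21+m)/2) · (1/4)^((21+m)/2) · (3/4)^((21-m)/2).
Distribution: P(S=-21)=10460353203/4398046511104, P(S=-19)=73222472421/4398046511104, P(S=-17)=122037454035/2199023255552, P(S=-15)=257634625185/2199023255552, P(S=-13)=772903875555/4398046511104, P(S=-11)=875957725629/4398046511104, P(S=-9)=97328636181/549755813888, P(S=-7)=69520454415/549755813888, P(S=-5)=162214393635/2199023255552, P(S=-3)=78103226565/2199023255552, P(S=-1)=15620645313/1099511627776, P(S=1)=5206881771/1099511627776, P(S=3)=2892712095/2199023255552, P(S=5)=667548945/2199023255552, P(S=7)=31788045/549755813888, P(S=9)=4944807/549755813888, P(S=11)=4944807/4398046511104, P(S=13)=484785/4398046511104, P(S=15)=17955/2199023255552, P(S=17)=945/2199023255552, P(S=19)=63/4398046511104, P(S=21)=1/4398046511104
E[|S_21|] = Σ_m |m|·P(S_21=m) = 2892100112013/274877906944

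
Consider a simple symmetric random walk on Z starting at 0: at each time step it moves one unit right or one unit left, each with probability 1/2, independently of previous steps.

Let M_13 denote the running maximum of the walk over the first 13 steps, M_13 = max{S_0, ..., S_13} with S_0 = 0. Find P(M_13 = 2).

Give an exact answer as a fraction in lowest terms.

Answer: 1287/8192

Derivation:
Let M_13 = max(S_0,...,S_13). Use the reflection principle: for j ≥ 1, #{paths with M_13 ≥ j} = #{S_13 ≥ j} + #{S_13 ≥ j+1}.
By reflection, #{M_13 ≥ 2} = #{S_13 ≥ 2} + #{S_13 ≥ 3} = 2380 + 2380 = 4760.
#{M_13 ≥ 3} = #{S_13 ≥ 3} + #{S_13 ≥ 4} = 2380 + 1093 = 3473.
#{M_13 = 2} = 4760 - 3473 = 1287.
P(M_13 = 2) = 1287/8192 = 1287/8192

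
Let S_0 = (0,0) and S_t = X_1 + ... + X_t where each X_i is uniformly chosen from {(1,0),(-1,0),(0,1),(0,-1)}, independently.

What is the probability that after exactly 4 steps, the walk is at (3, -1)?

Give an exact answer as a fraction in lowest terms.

Answer: 1/64

Derivation:
Let h be the number of horizontal steps (so 4-h are vertical). To end at (3,-1) need (h+3)/2 right-steps and ((4-h)-1)/2 up-steps.
Sum over h with 3 ≤ h ≤ 3, h ≡ 1 (mod 2), 4-h ≡ 1 (mod 2):
h=3: C(4,3)·C(3,3)·C(1,0) = 4·1·1 = 4
Total favorable: 4
Total paths: 4^4 = 256
P = 4/256 = 1/64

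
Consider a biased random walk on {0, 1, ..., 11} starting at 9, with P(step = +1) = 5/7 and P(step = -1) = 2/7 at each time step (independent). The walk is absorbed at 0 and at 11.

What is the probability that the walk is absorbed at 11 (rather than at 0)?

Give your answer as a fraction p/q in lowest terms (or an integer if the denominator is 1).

Answer: 16271775/16275359

Derivation:
Biased walk: p = 5/7, q = 2/7, r = q/p = 2/5
Gambler's ruin: P(hit 11 before 0 | start at 9) = (1 - r^a)/(1 - r^N)
r^9 = 512/1953125; r^11 = 2048/48828125
P = (1 - 512/1953125) / (1 - 2048/48828125) = 1952613/1953125 / 48826077/48828125 = 16271775/16275359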